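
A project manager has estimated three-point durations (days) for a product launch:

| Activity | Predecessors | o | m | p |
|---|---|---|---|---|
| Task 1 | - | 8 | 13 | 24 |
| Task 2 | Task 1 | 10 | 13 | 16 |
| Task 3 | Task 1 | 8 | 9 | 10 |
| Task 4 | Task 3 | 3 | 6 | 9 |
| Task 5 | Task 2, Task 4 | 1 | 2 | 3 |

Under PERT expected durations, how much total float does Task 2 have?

te_Task 1 = (8 + 4·13 + 24)/6 = 84/6 = 14
te_Task 2 = (10 + 4·13 + 16)/6 = 78/6 = 13
te_Task 3 = (8 + 4·9 + 10)/6 = 54/6 = 9
te_Task 4 = (3 + 4·6 + 9)/6 = 36/6 = 6
te_Task 5 = (1 + 4·2 + 3)/6 = 12/6 = 2

Forward pass:
ES_Task 1 = 0; EF_Task 1 = 14
ES_Task 2 = 14; EF_Task 2 = 14+13 = 27
ES_Task 3 = 14; EF_Task 3 = 14+9 = 23
ES_Task 4 = 23; EF_Task 4 = 23+6 = 29
ES_Task 5 = max(EF_Task 2=27, EF_Task 4=29) = 29; EF_Task 5 = 29+2 = 31
Expected project duration μ = 31 days. Critical path: Task 1 → Task 3 → Task 4 → Task 5.

Backward pass:
LF_Task 5 = 31; LS_Task 5 = 31−2 = 29
LF_Task 4 = LS_Task 5 = 29; LS_Task 4 = 29−6 = 23
LF_Task 3 = LS_Task 4 = 23; LS_Task 3 = 23−9 = 14
LF_Task 2 = LS_Task 5 = 29; LS_Task 2 = 29−13 = 16
LF_Task 1 = min(LS_Task 2=16, LS_Task 3=14) = 14; LS_Task 1 = 14−14 = 0
Slack_Task 2 = LS_Task 2 − ES_Task 2 = 16 − 14 = 2

2 days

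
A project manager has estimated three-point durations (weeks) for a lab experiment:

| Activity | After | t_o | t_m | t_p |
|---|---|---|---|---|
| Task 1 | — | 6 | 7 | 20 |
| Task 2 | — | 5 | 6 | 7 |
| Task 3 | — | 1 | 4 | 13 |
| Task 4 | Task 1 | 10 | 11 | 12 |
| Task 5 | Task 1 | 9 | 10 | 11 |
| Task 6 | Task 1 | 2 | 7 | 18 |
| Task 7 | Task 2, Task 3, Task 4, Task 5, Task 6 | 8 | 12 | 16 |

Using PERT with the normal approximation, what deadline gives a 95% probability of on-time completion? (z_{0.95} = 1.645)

36.5 weeks

te_Task 1 = (6 + 4·7 + 20)/6 = 54/6 = 9; σ²_Task 1 = ((20−6)/6)² = 5.444
te_Task 2 = (5 + 4·6 + 7)/6 = 36/6 = 6; σ²_Task 2 = ((7−5)/6)² = 0.111
te_Task 3 = (1 + 4·4 + 13)/6 = 30/6 = 5; σ²_Task 3 = ((13−1)/6)² = 4.000
te_Task 4 = (10 + 4·11 + 12)/6 = 66/6 = 11; σ²_Task 4 = ((12−10)/6)² = 0.111
te_Task 5 = (9 + 4·10 + 11)/6 = 60/6 = 10; σ²_Task 5 = ((11−9)/6)² = 0.111
te_Task 6 = (2 + 4·7 + 18)/6 = 48/6 = 8; σ²_Task 6 = ((18−2)/6)² = 7.111
te_Task 7 = (8 + 4·12 + 16)/6 = 72/6 = 12; σ²_Task 7 = ((16−8)/6)² = 1.778

Forward pass:
ES_Task 1 = 0; EF_Task 1 = 9
ES_Task 2 = 0; EF_Task 2 = 6
ES_Task 3 = 0; EF_Task 3 = 5
ES_Task 4 = 9; EF_Task 4 = 9+11 = 20
ES_Task 5 = 9; EF_Task 5 = 9+10 = 19
ES_Task 6 = 9; EF_Task 6 = 9+8 = 17
ES_Task 7 = max(EF_Task 2=6, EF_Task 3=5, EF_Task 4=20, EF_Task 5=19, EF_Task 6=17) = 20; EF_Task 7 = 20+12 = 32
Expected project duration μ = 32 weeks. Critical path: Task 1 → Task 4 → Task 7.

Variance along critical path = 5.444 + 0.111 + 1.778 = 7.333; σ = 2.708 weeks.
D = μ + z·σ = 32 + 1.645·2.708 = 36.5 weeks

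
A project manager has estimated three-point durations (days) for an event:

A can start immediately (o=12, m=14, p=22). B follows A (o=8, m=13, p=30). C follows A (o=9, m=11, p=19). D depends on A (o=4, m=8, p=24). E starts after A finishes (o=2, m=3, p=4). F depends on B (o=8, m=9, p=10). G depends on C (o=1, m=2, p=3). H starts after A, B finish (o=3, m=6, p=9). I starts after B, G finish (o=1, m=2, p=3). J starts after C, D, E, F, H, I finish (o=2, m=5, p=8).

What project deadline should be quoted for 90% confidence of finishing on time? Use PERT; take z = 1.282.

te_A = (12 + 4·14 + 22)/6 = 90/6 = 15; σ²_A = ((22−12)/6)² = 2.778
te_B = (8 + 4·13 + 30)/6 = 90/6 = 15; σ²_B = ((30−8)/6)² = 13.444
te_C = (9 + 4·11 + 19)/6 = 72/6 = 12; σ²_C = ((19−9)/6)² = 2.778
te_D = (4 + 4·8 + 24)/6 = 60/6 = 10; σ²_D = ((24−4)/6)² = 11.111
te_E = (2 + 4·3 + 4)/6 = 18/6 = 3; σ²_E = ((4−2)/6)² = 0.111
te_F = (8 + 4·9 + 10)/6 = 54/6 = 9; σ²_F = ((10−8)/6)² = 0.111
te_G = (1 + 4·2 + 3)/6 = 12/6 = 2; σ²_G = ((3−1)/6)² = 0.111
te_H = (3 + 4·6 + 9)/6 = 36/6 = 6; σ²_H = ((9−3)/6)² = 1.000
te_I = (1 + 4·2 + 3)/6 = 12/6 = 2; σ²_I = ((3−1)/6)² = 0.111
te_J = (2 + 4·5 + 8)/6 = 30/6 = 5; σ²_J = ((8−2)/6)² = 1.000

Forward pass:
ES_A = 0; EF_A = 15
ES_B = 15; EF_B = 15+15 = 30
ES_C = 15; EF_C = 15+12 = 27
ES_D = 15; EF_D = 15+10 = 25
ES_E = 15; EF_E = 15+3 = 18
ES_F = 30; EF_F = 30+9 = 39
ES_G = 27; EF_G = 27+2 = 29
ES_H = max(EF_A=15, EF_B=30) = 30; EF_H = 30+6 = 36
ES_I = max(EF_B=30, EF_G=29) = 30; EF_I = 30+2 = 32
ES_J = max(EF_C=27, EF_D=25, EF_E=18, EF_F=39, EF_H=36, EF_I=32) = 39; EF_J = 39+5 = 44
Expected project duration μ = 44 days. Critical path: A → B → F → J.

Variance along critical path = 2.778 + 13.444 + 0.111 + 1.000 = 17.333; σ = 4.163 days.
D = μ + z·σ = 44 + 1.282·4.163 = 49.3 days

49.3 days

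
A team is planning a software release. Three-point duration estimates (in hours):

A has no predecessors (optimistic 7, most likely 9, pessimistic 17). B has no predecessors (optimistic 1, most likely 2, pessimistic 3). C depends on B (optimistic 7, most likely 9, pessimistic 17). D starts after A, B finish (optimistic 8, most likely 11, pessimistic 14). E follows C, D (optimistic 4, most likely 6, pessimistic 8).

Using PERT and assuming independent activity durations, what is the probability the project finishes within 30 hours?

0.928

te_A = (7 + 4·9 + 17)/6 = 60/6 = 10; σ²_A = ((17−7)/6)² = 2.778
te_B = (1 + 4·2 + 3)/6 = 12/6 = 2; σ²_B = ((3−1)/6)² = 0.111
te_C = (7 + 4·9 + 17)/6 = 60/6 = 10; σ²_C = ((17−7)/6)² = 2.778
te_D = (8 + 4·11 + 14)/6 = 66/6 = 11; σ²_D = ((14−8)/6)² = 1.000
te_E = (4 + 4·6 + 8)/6 = 36/6 = 6; σ²_E = ((8−4)/6)² = 0.444

Forward pass:
ES_A = 0; EF_A = 10
ES_B = 0; EF_B = 2
ES_C = 2; EF_C = 2+10 = 12
ES_D = max(EF_A=10, EF_B=2) = 10; EF_D = 10+11 = 21
ES_E = max(EF_C=12, EF_D=21) = 21; EF_E = 21+6 = 27
Expected project duration μ = 27 hours. Critical path: A → D → E.

Variance along critical path = 2.778 + 1.000 + 0.444 = 4.222; σ = √4.222 = 2.055 hours.
Z = (30 − 27) / 2.055 = 1.460
P(T ≤ 30) = Φ(1.460) ≈ 0.928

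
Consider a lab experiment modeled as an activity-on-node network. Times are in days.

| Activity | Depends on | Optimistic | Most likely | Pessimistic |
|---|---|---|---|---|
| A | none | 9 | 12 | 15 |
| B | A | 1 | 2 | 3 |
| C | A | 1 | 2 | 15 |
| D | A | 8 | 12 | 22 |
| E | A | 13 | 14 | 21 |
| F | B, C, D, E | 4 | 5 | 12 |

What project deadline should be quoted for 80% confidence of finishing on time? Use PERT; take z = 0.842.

34.8 days

te_A = (9 + 4·12 + 15)/6 = 72/6 = 12; σ²_A = ((15−9)/6)² = 1.000
te_B = (1 + 4·2 + 3)/6 = 12/6 = 2; σ²_B = ((3−1)/6)² = 0.111
te_C = (1 + 4·2 + 15)/6 = 24/6 = 4; σ²_C = ((15−1)/6)² = 5.444
te_D = (8 + 4·12 + 22)/6 = 78/6 = 13; σ²_D = ((22−8)/6)² = 5.444
te_E = (13 + 4·14 + 21)/6 = 90/6 = 15; σ²_E = ((21−13)/6)² = 1.778
te_F = (4 + 4·5 + 12)/6 = 36/6 = 6; σ²_F = ((12−4)/6)² = 1.778

Forward pass:
ES_A = 0; EF_A = 12
ES_B = 12; EF_B = 12+2 = 14
ES_C = 12; EF_C = 12+4 = 16
ES_D = 12; EF_D = 12+13 = 25
ES_E = 12; EF_E = 12+15 = 27
ES_F = max(EF_B=14, EF_C=16, EF_D=25, EF_E=27) = 27; EF_F = 27+6 = 33
Expected project duration μ = 33 days. Critical path: A → E → F.

Variance along critical path = 1.000 + 1.778 + 1.778 = 4.556; σ = 2.134 days.
D = μ + z·σ = 33 + 0.842·2.134 = 34.8 days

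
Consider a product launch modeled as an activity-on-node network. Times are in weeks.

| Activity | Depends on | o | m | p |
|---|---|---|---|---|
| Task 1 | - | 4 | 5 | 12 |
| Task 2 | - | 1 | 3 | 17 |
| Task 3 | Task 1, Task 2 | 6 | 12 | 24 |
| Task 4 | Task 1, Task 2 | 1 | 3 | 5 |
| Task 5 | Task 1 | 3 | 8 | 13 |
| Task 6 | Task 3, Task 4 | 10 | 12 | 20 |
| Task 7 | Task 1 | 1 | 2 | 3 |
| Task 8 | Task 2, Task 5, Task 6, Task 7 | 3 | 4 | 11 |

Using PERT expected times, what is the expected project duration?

37 weeks

te_Task 1 = (4 + 4·5 + 12)/6 = 36/6 = 6
te_Task 2 = (1 + 4·3 + 17)/6 = 30/6 = 5
te_Task 3 = (6 + 4·12 + 24)/6 = 78/6 = 13
te_Task 4 = (1 + 4·3 + 5)/6 = 18/6 = 3
te_Task 5 = (3 + 4·8 + 13)/6 = 48/6 = 8
te_Task 6 = (10 + 4·12 + 20)/6 = 78/6 = 13
te_Task 7 = (1 + 4·2 + 3)/6 = 12/6 = 2
te_Task 8 = (3 + 4·4 + 11)/6 = 30/6 = 5

Forward pass:
ES_Task 1 = 0; EF_Task 1 = 6
ES_Task 2 = 0; EF_Task 2 = 5
ES_Task 3 = max(EF_Task 1=6, EF_Task 2=5) = 6; EF_Task 3 = 6+13 = 19
ES_Task 4 = max(EF_Task 1=6, EF_Task 2=5) = 6; EF_Task 4 = 6+3 = 9
ES_Task 5 = 6; EF_Task 5 = 6+8 = 14
ES_Task 6 = max(EF_Task 3=19, EF_Task 4=9) = 19; EF_Task 6 = 19+13 = 32
ES_Task 7 = 6; EF_Task 7 = 6+2 = 8
ES_Task 8 = max(EF_Task 2=5, EF_Task 5=14, EF_Task 6=32, EF_Task 7=8) = 32; EF_Task 8 = 32+5 = 37
Expected project duration μ = 37 weeks. Critical path: Task 1 → Task 3 → Task 6 → Task 8.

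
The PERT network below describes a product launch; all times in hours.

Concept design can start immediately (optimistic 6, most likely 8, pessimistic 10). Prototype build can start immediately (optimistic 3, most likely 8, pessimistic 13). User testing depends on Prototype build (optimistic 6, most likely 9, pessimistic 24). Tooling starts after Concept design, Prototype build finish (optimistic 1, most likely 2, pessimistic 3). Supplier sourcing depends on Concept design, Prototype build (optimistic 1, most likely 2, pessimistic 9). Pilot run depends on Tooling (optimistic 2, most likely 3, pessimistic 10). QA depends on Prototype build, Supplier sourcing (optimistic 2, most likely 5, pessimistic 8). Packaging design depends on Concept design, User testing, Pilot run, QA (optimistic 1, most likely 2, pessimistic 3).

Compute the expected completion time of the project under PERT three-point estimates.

21 hours

te_Concept design = (6 + 4·8 + 10)/6 = 48/6 = 8
te_Prototype build = (3 + 4·8 + 13)/6 = 48/6 = 8
te_User testing = (6 + 4·9 + 24)/6 = 66/6 = 11
te_Tooling = (1 + 4·2 + 3)/6 = 12/6 = 2
te_Supplier sourcing = (1 + 4·2 + 9)/6 = 18/6 = 3
te_Pilot run = (2 + 4·3 + 10)/6 = 24/6 = 4
te_QA = (2 + 4·5 + 8)/6 = 30/6 = 5
te_Packaging design = (1 + 4·2 + 3)/6 = 12/6 = 2

Forward pass:
ES_Concept design = 0; EF_Concept design = 8
ES_Prototype build = 0; EF_Prototype build = 8
ES_User testing = 8; EF_User testing = 8+11 = 19
ES_Tooling = max(EF_Concept design=8, EF_Prototype build=8) = 8; EF_Tooling = 8+2 = 10
ES_Supplier sourcing = max(EF_Concept design=8, EF_Prototype build=8) = 8; EF_Supplier sourcing = 8+3 = 11
ES_Pilot run = 10; EF_Pilot run = 10+4 = 14
ES_QA = max(EF_Prototype build=8, EF_Supplier sourcing=11) = 11; EF_QA = 11+5 = 16
ES_Packaging design = max(EF_Concept design=8, EF_User testing=19, EF_Pilot run=14, EF_QA=16) = 19; EF_Packaging design = 19+2 = 21
Expected project duration μ = 21 hours. Critical path: Prototype build → User testing → Packaging design.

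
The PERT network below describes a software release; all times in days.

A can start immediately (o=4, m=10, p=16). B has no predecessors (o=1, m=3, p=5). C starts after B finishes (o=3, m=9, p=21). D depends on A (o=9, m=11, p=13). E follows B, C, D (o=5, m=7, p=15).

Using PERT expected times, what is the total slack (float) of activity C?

te_A = (4 + 4·10 + 16)/6 = 60/6 = 10
te_B = (1 + 4·3 + 5)/6 = 18/6 = 3
te_C = (3 + 4·9 + 21)/6 = 60/6 = 10
te_D = (9 + 4·11 + 13)/6 = 66/6 = 11
te_E = (5 + 4·7 + 15)/6 = 48/6 = 8

Forward pass:
ES_A = 0; EF_A = 10
ES_B = 0; EF_B = 3
ES_C = 3; EF_C = 3+10 = 13
ES_D = 10; EF_D = 10+11 = 21
ES_E = max(EF_B=3, EF_C=13, EF_D=21) = 21; EF_E = 21+8 = 29
Expected project duration μ = 29 days. Critical path: A → D → E.

Backward pass:
LF_E = 29; LS_E = 29−8 = 21
LF_D = LS_E = 21; LS_D = 21−11 = 10
LF_C = LS_E = 21; LS_C = 21−10 = 11
LF_B = min(LS_C=11, LS_E=21) = 11; LS_B = 11−3 = 8
LF_A = LS_D = 10; LS_A = 10−10 = 0
Slack_C = LS_C − ES_C = 11 − 3 = 8

8 days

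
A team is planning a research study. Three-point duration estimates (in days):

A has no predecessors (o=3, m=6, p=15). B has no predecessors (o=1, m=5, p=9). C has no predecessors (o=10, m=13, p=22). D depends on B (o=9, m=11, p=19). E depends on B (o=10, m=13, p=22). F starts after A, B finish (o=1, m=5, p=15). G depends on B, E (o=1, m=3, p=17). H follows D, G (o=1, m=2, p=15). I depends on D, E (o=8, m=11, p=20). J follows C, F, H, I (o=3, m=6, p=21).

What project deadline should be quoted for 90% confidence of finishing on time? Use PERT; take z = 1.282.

44.6 days

te_A = (3 + 4·6 + 15)/6 = 42/6 = 7; σ²_A = ((15−3)/6)² = 4.000
te_B = (1 + 4·5 + 9)/6 = 30/6 = 5; σ²_B = ((9−1)/6)² = 1.778
te_C = (10 + 4·13 + 22)/6 = 84/6 = 14; σ²_C = ((22−10)/6)² = 4.000
te_D = (9 + 4·11 + 19)/6 = 72/6 = 12; σ²_D = ((19−9)/6)² = 2.778
te_E = (10 + 4·13 + 22)/6 = 84/6 = 14; σ²_E = ((22−10)/6)² = 4.000
te_F = (1 + 4·5 + 15)/6 = 36/6 = 6; σ²_F = ((15−1)/6)² = 5.444
te_G = (1 + 4·3 + 17)/6 = 30/6 = 5; σ²_G = ((17−1)/6)² = 7.111
te_H = (1 + 4·2 + 15)/6 = 24/6 = 4; σ²_H = ((15−1)/6)² = 5.444
te_I = (8 + 4·11 + 20)/6 = 72/6 = 12; σ²_I = ((20−8)/6)² = 4.000
te_J = (3 + 4·6 + 21)/6 = 48/6 = 8; σ²_J = ((21−3)/6)² = 9.000

Forward pass:
ES_A = 0; EF_A = 7
ES_B = 0; EF_B = 5
ES_C = 0; EF_C = 14
ES_D = 5; EF_D = 5+12 = 17
ES_E = 5; EF_E = 5+14 = 19
ES_F = max(EF_A=7, EF_B=5) = 7; EF_F = 7+6 = 13
ES_G = max(EF_B=5, EF_E=19) = 19; EF_G = 19+5 = 24
ES_H = max(EF_D=17, EF_G=24) = 24; EF_H = 24+4 = 28
ES_I = max(EF_D=17, EF_E=19) = 19; EF_I = 19+12 = 31
ES_J = max(EF_C=14, EF_F=13, EF_H=28, EF_I=31) = 31; EF_J = 31+8 = 39
Expected project duration μ = 39 days. Critical path: B → E → I → J.

Variance along critical path = 1.778 + 4.000 + 4.000 + 9.000 = 18.778; σ = 4.333 days.
D = μ + z·σ = 39 + 1.282·4.333 = 44.6 days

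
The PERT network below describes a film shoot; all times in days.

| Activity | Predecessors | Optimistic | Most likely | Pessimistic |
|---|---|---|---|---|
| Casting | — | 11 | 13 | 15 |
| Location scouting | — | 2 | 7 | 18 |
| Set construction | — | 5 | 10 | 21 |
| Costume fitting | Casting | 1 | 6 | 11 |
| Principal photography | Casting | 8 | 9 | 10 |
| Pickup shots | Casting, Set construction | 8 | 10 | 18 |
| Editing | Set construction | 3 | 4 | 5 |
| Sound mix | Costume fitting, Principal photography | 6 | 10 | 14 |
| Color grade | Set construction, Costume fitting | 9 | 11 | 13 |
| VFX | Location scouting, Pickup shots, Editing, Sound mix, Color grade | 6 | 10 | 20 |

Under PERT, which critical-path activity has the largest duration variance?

VFX

te_Casting = (11 + 4·13 + 15)/6 = 78/6 = 13; σ²_Casting = ((15−11)/6)² = 0.444
te_Location scouting = (2 + 4·7 + 18)/6 = 48/6 = 8; σ²_Location scouting = ((18−2)/6)² = 7.111
te_Set construction = (5 + 4·10 + 21)/6 = 66/6 = 11; σ²_Set construction = ((21−5)/6)² = 7.111
te_Costume fitting = (1 + 4·6 + 11)/6 = 36/6 = 6; σ²_Costume fitting = ((11−1)/6)² = 2.778
te_Principal photography = (8 + 4·9 + 10)/6 = 54/6 = 9; σ²_Principal photography = ((10−8)/6)² = 0.111
te_Pickup shots = (8 + 4·10 + 18)/6 = 66/6 = 11; σ²_Pickup shots = ((18−8)/6)² = 2.778
te_Editing = (3 + 4·4 + 5)/6 = 24/6 = 4; σ²_Editing = ((5−3)/6)² = 0.111
te_Sound mix = (6 + 4·10 + 14)/6 = 60/6 = 10; σ²_Sound mix = ((14−6)/6)² = 1.778
te_Color grade = (9 + 4·11 + 13)/6 = 66/6 = 11; σ²_Color grade = ((13−9)/6)² = 0.444
te_VFX = (6 + 4·10 + 20)/6 = 66/6 = 11; σ²_VFX = ((20−6)/6)² = 5.444

Forward pass:
ES_Casting = 0; EF_Casting = 13
ES_Location scouting = 0; EF_Location scouting = 8
ES_Set construction = 0; EF_Set construction = 11
ES_Costume fitting = 13; EF_Costume fitting = 13+6 = 19
ES_Principal photography = 13; EF_Principal photography = 13+9 = 22
ES_Pickup shots = max(EF_Casting=13, EF_Set construction=11) = 13; EF_Pickup shots = 13+11 = 24
ES_Editing = 11; EF_Editing = 11+4 = 15
ES_Sound mix = max(EF_Costume fitting=19, EF_Principal photography=22) = 22; EF_Sound mix = 22+10 = 32
ES_Color grade = max(EF_Set construction=11, EF_Costume fitting=19) = 19; EF_Color grade = 19+11 = 30
ES_VFX = max(EF_Location scouting=8, EF_Pickup shots=24, EF_Editing=15, EF_Sound mix=32, EF_Color grade=30) = 32; EF_VFX = 32+11 = 43
Expected project duration μ = 43 days. Critical path: Casting → Principal photography → Sound mix → VFX.

Variances on critical path: σ²_Casting=0.444, σ²_Principal photography=0.111, σ²_Sound mix=1.778, σ²_VFX=5.444.
Largest is σ²_VFX = 5.444.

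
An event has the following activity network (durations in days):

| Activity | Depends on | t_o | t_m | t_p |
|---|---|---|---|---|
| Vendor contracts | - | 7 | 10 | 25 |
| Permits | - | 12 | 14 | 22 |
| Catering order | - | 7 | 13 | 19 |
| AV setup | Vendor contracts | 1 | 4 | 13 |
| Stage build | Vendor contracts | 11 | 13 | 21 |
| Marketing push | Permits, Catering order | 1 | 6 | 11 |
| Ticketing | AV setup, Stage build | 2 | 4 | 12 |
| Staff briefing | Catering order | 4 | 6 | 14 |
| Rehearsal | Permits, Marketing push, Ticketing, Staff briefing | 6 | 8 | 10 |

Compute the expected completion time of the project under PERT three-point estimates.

te_Vendor contracts = (7 + 4·10 + 25)/6 = 72/6 = 12
te_Permits = (12 + 4·14 + 22)/6 = 90/6 = 15
te_Catering order = (7 + 4·13 + 19)/6 = 78/6 = 13
te_AV setup = (1 + 4·4 + 13)/6 = 30/6 = 5
te_Stage build = (11 + 4·13 + 21)/6 = 84/6 = 14
te_Marketing push = (1 + 4·6 + 11)/6 = 36/6 = 6
te_Ticketing = (2 + 4·4 + 12)/6 = 30/6 = 5
te_Staff briefing = (4 + 4·6 + 14)/6 = 42/6 = 7
te_Rehearsal = (6 + 4·8 + 10)/6 = 48/6 = 8

Forward pass:
ES_Vendor contracts = 0; EF_Vendor contracts = 12
ES_Permits = 0; EF_Permits = 15
ES_Catering order = 0; EF_Catering order = 13
ES_AV setup = 12; EF_AV setup = 12+5 = 17
ES_Stage build = 12; EF_Stage build = 12+14 = 26
ES_Marketing push = max(EF_Permits=15, EF_Catering order=13) = 15; EF_Marketing push = 15+6 = 21
ES_Ticketing = max(EF_AV setup=17, EF_Stage build=26) = 26; EF_Ticketing = 26+5 = 31
ES_Staff briefing = 13; EF_Staff briefing = 13+7 = 20
ES_Rehearsal = max(EF_Permits=15, EF_Marketing push=21, EF_Ticketing=31, EF_Staff briefing=20) = 31; EF_Rehearsal = 31+8 = 39
Expected project duration μ = 39 days. Critical path: Vendor contracts → Stage build → Ticketing → Rehearsal.

39 days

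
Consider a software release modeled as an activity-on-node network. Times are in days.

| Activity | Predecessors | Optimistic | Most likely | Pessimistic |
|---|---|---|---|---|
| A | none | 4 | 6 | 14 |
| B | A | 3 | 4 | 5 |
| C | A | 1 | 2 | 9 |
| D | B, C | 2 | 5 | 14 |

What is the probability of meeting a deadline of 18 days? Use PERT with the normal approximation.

te_A = (4 + 4·6 + 14)/6 = 42/6 = 7; σ²_A = ((14−4)/6)² = 2.778
te_B = (3 + 4·4 + 5)/6 = 24/6 = 4; σ²_B = ((5−3)/6)² = 0.111
te_C = (1 + 4·2 + 9)/6 = 18/6 = 3; σ²_C = ((9−1)/6)² = 1.778
te_D = (2 + 4·5 + 14)/6 = 36/6 = 6; σ²_D = ((14−2)/6)² = 4.000

Forward pass:
ES_A = 0; EF_A = 7
ES_B = 7; EF_B = 7+4 = 11
ES_C = 7; EF_C = 7+3 = 10
ES_D = max(EF_B=11, EF_C=10) = 11; EF_D = 11+6 = 17
Expected project duration μ = 17 days. Critical path: A → B → D.

Variance along critical path = 2.778 + 0.111 + 4.000 = 6.889; σ = √6.889 = 2.625 days.
Z = (18 − 17) / 2.625 = 0.381
P(T ≤ 18) = Φ(0.381) ≈ 0.648

0.648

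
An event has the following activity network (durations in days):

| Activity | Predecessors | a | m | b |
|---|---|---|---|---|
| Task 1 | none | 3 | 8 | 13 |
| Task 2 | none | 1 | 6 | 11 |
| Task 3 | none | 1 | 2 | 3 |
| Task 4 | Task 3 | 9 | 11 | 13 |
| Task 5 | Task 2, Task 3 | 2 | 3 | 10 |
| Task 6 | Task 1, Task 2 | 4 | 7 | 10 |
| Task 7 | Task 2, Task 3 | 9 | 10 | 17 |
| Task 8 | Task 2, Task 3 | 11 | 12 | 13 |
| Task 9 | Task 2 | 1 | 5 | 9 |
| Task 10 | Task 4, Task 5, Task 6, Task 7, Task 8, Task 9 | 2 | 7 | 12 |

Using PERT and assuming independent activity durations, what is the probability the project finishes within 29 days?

0.954

te_Task 1 = (3 + 4·8 + 13)/6 = 48/6 = 8; σ²_Task 1 = ((13−3)/6)² = 2.778
te_Task 2 = (1 + 4·6 + 11)/6 = 36/6 = 6; σ²_Task 2 = ((11−1)/6)² = 2.778
te_Task 3 = (1 + 4·2 + 3)/6 = 12/6 = 2; σ²_Task 3 = ((3−1)/6)² = 0.111
te_Task 4 = (9 + 4·11 + 13)/6 = 66/6 = 11; σ²_Task 4 = ((13−9)/6)² = 0.444
te_Task 5 = (2 + 4·3 + 10)/6 = 24/6 = 4; σ²_Task 5 = ((10−2)/6)² = 1.778
te_Task 6 = (4 + 4·7 + 10)/6 = 42/6 = 7; σ²_Task 6 = ((10−4)/6)² = 1.000
te_Task 7 = (9 + 4·10 + 17)/6 = 66/6 = 11; σ²_Task 7 = ((17−9)/6)² = 1.778
te_Task 8 = (11 + 4·12 + 13)/6 = 72/6 = 12; σ²_Task 8 = ((13−11)/6)² = 0.111
te_Task 9 = (1 + 4·5 + 9)/6 = 30/6 = 5; σ²_Task 9 = ((9−1)/6)² = 1.778
te_Task 10 = (2 + 4·7 + 12)/6 = 42/6 = 7; σ²_Task 10 = ((12−2)/6)² = 2.778

Forward pass:
ES_Task 1 = 0; EF_Task 1 = 8
ES_Task 2 = 0; EF_Task 2 = 6
ES_Task 3 = 0; EF_Task 3 = 2
ES_Task 4 = 2; EF_Task 4 = 2+11 = 13
ES_Task 5 = max(EF_Task 2=6, EF_Task 3=2) = 6; EF_Task 5 = 6+4 = 10
ES_Task 6 = max(EF_Task 1=8, EF_Task 2=6) = 8; EF_Task 6 = 8+7 = 15
ES_Task 7 = max(EF_Task 2=6, EF_Task 3=2) = 6; EF_Task 7 = 6+11 = 17
ES_Task 8 = max(EF_Task 2=6, EF_Task 3=2) = 6; EF_Task 8 = 6+12 = 18
ES_Task 9 = 6; EF_Task 9 = 6+5 = 11
ES_Task 10 = max(EF_Task 4=13, EF_Task 5=10, EF_Task 6=15, EF_Task 7=17, EF_Task 8=18, EF_Task 9=11) = 18; EF_Task 10 = 18+7 = 25
Expected project duration μ = 25 days. Critical path: Task 2 → Task 8 → Task 10.

Variance along critical path = 2.778 + 0.111 + 2.778 = 5.667; σ = √5.667 = 2.380 days.
Z = (29 − 25) / 2.380 = 1.680
P(T ≤ 29) = Φ(1.680) ≈ 0.954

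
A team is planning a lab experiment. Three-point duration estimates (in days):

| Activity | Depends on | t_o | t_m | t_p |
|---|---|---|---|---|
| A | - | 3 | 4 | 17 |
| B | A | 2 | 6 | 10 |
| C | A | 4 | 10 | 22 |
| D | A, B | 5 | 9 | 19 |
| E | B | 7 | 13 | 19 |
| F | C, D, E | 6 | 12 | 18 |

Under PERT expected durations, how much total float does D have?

te_A = (3 + 4·4 + 17)/6 = 36/6 = 6
te_B = (2 + 4·6 + 10)/6 = 36/6 = 6
te_C = (4 + 4·10 + 22)/6 = 66/6 = 11
te_D = (5 + 4·9 + 19)/6 = 60/6 = 10
te_E = (7 + 4·13 + 19)/6 = 78/6 = 13
te_F = (6 + 4·12 + 18)/6 = 72/6 = 12

Forward pass:
ES_A = 0; EF_A = 6
ES_B = 6; EF_B = 6+6 = 12
ES_C = 6; EF_C = 6+11 = 17
ES_D = max(EF_A=6, EF_B=12) = 12; EF_D = 12+10 = 22
ES_E = 12; EF_E = 12+13 = 25
ES_F = max(EF_C=17, EF_D=22, EF_E=25) = 25; EF_F = 25+12 = 37
Expected project duration μ = 37 days. Critical path: A → B → E → F.

Backward pass:
LF_F = 37; LS_F = 37−12 = 25
LF_E = LS_F = 25; LS_E = 25−13 = 12
LF_D = LS_F = 25; LS_D = 25−10 = 15
LF_C = LS_F = 25; LS_C = 25−11 = 14
LF_B = min(LS_D=15, LS_E=12) = 12; LS_B = 12−6 = 6
LF_A = min(LS_B=6, LS_C=14, LS_D=15) = 6; LS_A = 6−6 = 0
Slack_D = LS_D − ES_D = 15 − 12 = 3

3 days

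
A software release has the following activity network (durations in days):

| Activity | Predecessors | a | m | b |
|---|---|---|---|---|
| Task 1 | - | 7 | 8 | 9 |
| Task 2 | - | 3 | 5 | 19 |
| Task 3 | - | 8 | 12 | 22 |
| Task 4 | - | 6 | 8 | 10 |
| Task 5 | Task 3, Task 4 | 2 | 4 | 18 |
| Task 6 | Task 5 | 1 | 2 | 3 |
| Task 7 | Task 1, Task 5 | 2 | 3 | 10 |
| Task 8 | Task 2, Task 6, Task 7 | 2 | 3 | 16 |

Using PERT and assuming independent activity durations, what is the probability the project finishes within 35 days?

0.942

te_Task 1 = (7 + 4·8 + 9)/6 = 48/6 = 8; σ²_Task 1 = ((9−7)/6)² = 0.111
te_Task 2 = (3 + 4·5 + 19)/6 = 42/6 = 7; σ²_Task 2 = ((19−3)/6)² = 7.111
te_Task 3 = (8 + 4·12 + 22)/6 = 78/6 = 13; σ²_Task 3 = ((22−8)/6)² = 5.444
te_Task 4 = (6 + 4·8 + 10)/6 = 48/6 = 8; σ²_Task 4 = ((10−6)/6)² = 0.444
te_Task 5 = (2 + 4·4 + 18)/6 = 36/6 = 6; σ²_Task 5 = ((18−2)/6)² = 7.111
te_Task 6 = (1 + 4·2 + 3)/6 = 12/6 = 2; σ²_Task 6 = ((3−1)/6)² = 0.111
te_Task 7 = (2 + 4·3 + 10)/6 = 24/6 = 4; σ²_Task 7 = ((10−2)/6)² = 1.778
te_Task 8 = (2 + 4·3 + 16)/6 = 30/6 = 5; σ²_Task 8 = ((16−2)/6)² = 5.444

Forward pass:
ES_Task 1 = 0; EF_Task 1 = 8
ES_Task 2 = 0; EF_Task 2 = 7
ES_Task 3 = 0; EF_Task 3 = 13
ES_Task 4 = 0; EF_Task 4 = 8
ES_Task 5 = max(EF_Task 3=13, EF_Task 4=8) = 13; EF_Task 5 = 13+6 = 19
ES_Task 6 = 19; EF_Task 6 = 19+2 = 21
ES_Task 7 = max(EF_Task 1=8, EF_Task 5=19) = 19; EF_Task 7 = 19+4 = 23
ES_Task 8 = max(EF_Task 2=7, EF_Task 6=21, EF_Task 7=23) = 23; EF_Task 8 = 23+5 = 28
Expected project duration μ = 28 days. Critical path: Task 3 → Task 5 → Task 7 → Task 8.

Variance along critical path = 5.444 + 7.111 + 1.778 + 5.444 = 19.778; σ = √19.778 = 4.447 days.
Z = (35 − 28) / 4.447 = 1.574
P(T ≤ 35) = Φ(1.574) ≈ 0.942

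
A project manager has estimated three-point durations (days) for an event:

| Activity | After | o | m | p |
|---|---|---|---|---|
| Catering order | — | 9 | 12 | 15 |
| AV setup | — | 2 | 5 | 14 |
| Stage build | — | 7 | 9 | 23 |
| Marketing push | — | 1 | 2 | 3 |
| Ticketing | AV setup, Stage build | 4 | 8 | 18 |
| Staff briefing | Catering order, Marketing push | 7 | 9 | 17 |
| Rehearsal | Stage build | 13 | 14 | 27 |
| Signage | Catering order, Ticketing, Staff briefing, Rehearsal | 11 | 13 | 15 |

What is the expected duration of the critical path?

40 days

te_Catering order = (9 + 4·12 + 15)/6 = 72/6 = 12
te_AV setup = (2 + 4·5 + 14)/6 = 36/6 = 6
te_Stage build = (7 + 4·9 + 23)/6 = 66/6 = 11
te_Marketing push = (1 + 4·2 + 3)/6 = 12/6 = 2
te_Ticketing = (4 + 4·8 + 18)/6 = 54/6 = 9
te_Staff briefing = (7 + 4·9 + 17)/6 = 60/6 = 10
te_Rehearsal = (13 + 4·14 + 27)/6 = 96/6 = 16
te_Signage = (11 + 4·13 + 15)/6 = 78/6 = 13

Forward pass:
ES_Catering order = 0; EF_Catering order = 12
ES_AV setup = 0; EF_AV setup = 6
ES_Stage build = 0; EF_Stage build = 11
ES_Marketing push = 0; EF_Marketing push = 2
ES_Ticketing = max(EF_AV setup=6, EF_Stage build=11) = 11; EF_Ticketing = 11+9 = 20
ES_Staff briefing = max(EF_Catering order=12, EF_Marketing push=2) = 12; EF_Staff briefing = 12+10 = 22
ES_Rehearsal = 11; EF_Rehearsal = 11+16 = 27
ES_Signage = max(EF_Catering order=12, EF_Ticketing=20, EF_Staff briefing=22, EF_Rehearsal=27) = 27; EF_Signage = 27+13 = 40
Expected project duration μ = 40 days. Critical path: Stage build → Rehearsal → Signage.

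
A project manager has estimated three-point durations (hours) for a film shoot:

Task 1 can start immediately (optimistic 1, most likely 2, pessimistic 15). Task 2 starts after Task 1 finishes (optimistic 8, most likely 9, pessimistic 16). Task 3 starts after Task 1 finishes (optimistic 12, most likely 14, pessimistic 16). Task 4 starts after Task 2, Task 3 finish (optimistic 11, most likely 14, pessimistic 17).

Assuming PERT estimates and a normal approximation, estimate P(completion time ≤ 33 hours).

0.648

te_Task 1 = (1 + 4·2 + 15)/6 = 24/6 = 4; σ²_Task 1 = ((15−1)/6)² = 5.444
te_Task 2 = (8 + 4·9 + 16)/6 = 60/6 = 10; σ²_Task 2 = ((16−8)/6)² = 1.778
te_Task 3 = (12 + 4·14 + 16)/6 = 84/6 = 14; σ²_Task 3 = ((16−12)/6)² = 0.444
te_Task 4 = (11 + 4·14 + 17)/6 = 84/6 = 14; σ²_Task 4 = ((17−11)/6)² = 1.000

Forward pass:
ES_Task 1 = 0; EF_Task 1 = 4
ES_Task 2 = 4; EF_Task 2 = 4+10 = 14
ES_Task 3 = 4; EF_Task 3 = 4+14 = 18
ES_Task 4 = max(EF_Task 2=14, EF_Task 3=18) = 18; EF_Task 4 = 18+14 = 32
Expected project duration μ = 32 hours. Critical path: Task 1 → Task 3 → Task 4.

Variance along critical path = 5.444 + 0.444 + 1.000 = 6.889; σ = √6.889 = 2.625 hours.
Z = (33 − 32) / 2.625 = 0.381
P(T ≤ 33) = Φ(0.381) ≈ 0.648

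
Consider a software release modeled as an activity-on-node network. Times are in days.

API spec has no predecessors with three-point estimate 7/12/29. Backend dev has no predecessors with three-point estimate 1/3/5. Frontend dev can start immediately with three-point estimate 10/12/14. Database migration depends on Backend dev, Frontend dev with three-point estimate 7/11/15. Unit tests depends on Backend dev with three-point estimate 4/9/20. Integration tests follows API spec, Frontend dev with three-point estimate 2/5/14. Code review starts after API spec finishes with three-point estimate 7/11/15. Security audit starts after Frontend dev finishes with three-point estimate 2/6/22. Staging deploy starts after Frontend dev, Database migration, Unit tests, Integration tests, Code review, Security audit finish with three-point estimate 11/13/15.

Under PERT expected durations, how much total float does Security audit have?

te_API spec = (7 + 4·12 + 29)/6 = 84/6 = 14
te_Backend dev = (1 + 4·3 + 5)/6 = 18/6 = 3
te_Frontend dev = (10 + 4·12 + 14)/6 = 72/6 = 12
te_Database migration = (7 + 4·11 + 15)/6 = 66/6 = 11
te_Unit tests = (4 + 4·9 + 20)/6 = 60/6 = 10
te_Integration tests = (2 + 4·5 + 14)/6 = 36/6 = 6
te_Code review = (7 + 4·11 + 15)/6 = 66/6 = 11
te_Security audit = (2 + 4·6 + 22)/6 = 48/6 = 8
te_Staging deploy = (11 + 4·13 + 15)/6 = 78/6 = 13

Forward pass:
ES_API spec = 0; EF_API spec = 14
ES_Backend dev = 0; EF_Backend dev = 3
ES_Frontend dev = 0; EF_Frontend dev = 12
ES_Database migration = max(EF_Backend dev=3, EF_Frontend dev=12) = 12; EF_Database migration = 12+11 = 23
ES_Unit tests = 3; EF_Unit tests = 3+10 = 13
ES_Integration tests = max(EF_API spec=14, EF_Frontend dev=12) = 14; EF_Integration tests = 14+6 = 20
ES_Code review = 14; EF_Code review = 14+11 = 25
ES_Security audit = 12; EF_Security audit = 12+8 = 20
ES_Staging deploy = max(EF_Frontend dev=12, EF_Database migration=23, EF_Unit tests=13, EF_Integration tests=20, EF_Code review=25, EF_Security audit=20) = 25; EF_Staging deploy = 25+13 = 38
Expected project duration μ = 38 days. Critical path: API spec → Code review → Staging deploy.

Backward pass:
LF_Staging deploy = 38; LS_Staging deploy = 38−13 = 25
LF_Security audit = LS_Staging deploy = 25; LS_Security audit = 25−8 = 17
LF_Code review = LS_Staging deploy = 25; LS_Code review = 25−11 = 14
LF_Integration tests = LS_Staging deploy = 25; LS_Integration tests = 25−6 = 19
LF_Unit tests = LS_Staging deploy = 25; LS_Unit tests = 25−10 = 15
LF_Database migration = LS_Staging deploy = 25; LS_Database migration = 25−11 = 14
LF_Frontend dev = min(LS_Database migration=14, LS_Integration tests=19, LS_Security audit=17, LS_Staging deploy=25) = 14; LS_Frontend dev = 14−12 = 2
LF_Backend dev = min(LS_Database migration=14, LS_Unit tests=15) = 14; LS_Backend dev = 14−3 = 11
LF_API spec = min(LS_Integration tests=19, LS_Code review=14) = 14; LS_API spec = 14−14 = 0
Slack_Security audit = LS_Security audit − ES_Security audit = 17 − 12 = 5

5 days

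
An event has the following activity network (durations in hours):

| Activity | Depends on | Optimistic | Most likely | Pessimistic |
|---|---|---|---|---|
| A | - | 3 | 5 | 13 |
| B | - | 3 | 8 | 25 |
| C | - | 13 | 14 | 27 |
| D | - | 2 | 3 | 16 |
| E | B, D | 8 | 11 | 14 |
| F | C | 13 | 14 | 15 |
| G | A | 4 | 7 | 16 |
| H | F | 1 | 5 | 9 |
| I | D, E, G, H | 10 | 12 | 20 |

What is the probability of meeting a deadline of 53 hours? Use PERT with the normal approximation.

te_A = (3 + 4·5 + 13)/6 = 36/6 = 6; σ²_A = ((13−3)/6)² = 2.778
te_B = (3 + 4·8 + 25)/6 = 60/6 = 10; σ²_B = ((25−3)/6)² = 13.444
te_C = (13 + 4·14 + 27)/6 = 96/6 = 16; σ²_C = ((27−13)/6)² = 5.444
te_D = (2 + 4·3 + 16)/6 = 30/6 = 5; σ²_D = ((16−2)/6)² = 5.444
te_E = (8 + 4·11 + 14)/6 = 66/6 = 11; σ²_E = ((14−8)/6)² = 1.000
te_F = (13 + 4·14 + 15)/6 = 84/6 = 14; σ²_F = ((15−13)/6)² = 0.111
te_G = (4 + 4·7 + 16)/6 = 48/6 = 8; σ²_G = ((16−4)/6)² = 4.000
te_H = (1 + 4·5 + 9)/6 = 30/6 = 5; σ²_H = ((9−1)/6)² = 1.778
te_I = (10 + 4·12 + 20)/6 = 78/6 = 13; σ²_I = ((20−10)/6)² = 2.778

Forward pass:
ES_A = 0; EF_A = 6
ES_B = 0; EF_B = 10
ES_C = 0; EF_C = 16
ES_D = 0; EF_D = 5
ES_E = max(EF_B=10, EF_D=5) = 10; EF_E = 10+11 = 21
ES_F = 16; EF_F = 16+14 = 30
ES_G = 6; EF_G = 6+8 = 14
ES_H = 30; EF_H = 30+5 = 35
ES_I = max(EF_D=5, EF_E=21, EF_G=14, EF_H=35) = 35; EF_I = 35+13 = 48
Expected project duration μ = 48 hours. Critical path: C → F → H → I.

Variance along critical path = 5.444 + 0.111 + 1.778 + 2.778 = 10.111; σ = √10.111 = 3.180 hours.
Z = (53 − 48) / 3.180 = 1.572
P(T ≤ 53) = Φ(1.572) ≈ 0.942

0.942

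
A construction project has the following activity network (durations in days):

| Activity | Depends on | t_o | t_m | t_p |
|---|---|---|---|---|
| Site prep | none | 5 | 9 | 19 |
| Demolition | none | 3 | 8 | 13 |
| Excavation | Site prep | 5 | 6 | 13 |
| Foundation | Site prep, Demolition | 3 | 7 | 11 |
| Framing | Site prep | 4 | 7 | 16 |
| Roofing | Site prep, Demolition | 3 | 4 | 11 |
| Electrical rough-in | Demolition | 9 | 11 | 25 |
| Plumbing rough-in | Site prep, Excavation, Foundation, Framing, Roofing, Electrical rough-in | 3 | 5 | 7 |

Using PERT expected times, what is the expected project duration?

te_Site prep = (5 + 4·9 + 19)/6 = 60/6 = 10
te_Demolition = (3 + 4·8 + 13)/6 = 48/6 = 8
te_Excavation = (5 + 4·6 + 13)/6 = 42/6 = 7
te_Foundation = (3 + 4·7 + 11)/6 = 42/6 = 7
te_Framing = (4 + 4·7 + 16)/6 = 48/6 = 8
te_Roofing = (3 + 4·4 + 11)/6 = 30/6 = 5
te_Electrical rough-in = (9 + 4·11 + 25)/6 = 78/6 = 13
te_Plumbing rough-in = (3 + 4·5 + 7)/6 = 30/6 = 5

Forward pass:
ES_Site prep = 0; EF_Site prep = 10
ES_Demolition = 0; EF_Demolition = 8
ES_Excavation = 10; EF_Excavation = 10+7 = 17
ES_Foundation = max(EF_Site prep=10, EF_Demolition=8) = 10; EF_Foundation = 10+7 = 17
ES_Framing = 10; EF_Framing = 10+8 = 18
ES_Roofing = max(EF_Site prep=10, EF_Demolition=8) = 10; EF_Roofing = 10+5 = 15
ES_Electrical rough-in = 8; EF_Electrical rough-in = 8+13 = 21
ES_Plumbing rough-in = max(EF_Site prep=10, EF_Excavation=17, EF_Foundation=17, EF_Framing=18, EF_Roofing=15, EF_Electrical rough-in=21) = 21; EF_Plumbing rough-in = 21+5 = 26
Expected project duration μ = 26 days. Critical path: Demolition → Electrical rough-in → Plumbing rough-in.

26 days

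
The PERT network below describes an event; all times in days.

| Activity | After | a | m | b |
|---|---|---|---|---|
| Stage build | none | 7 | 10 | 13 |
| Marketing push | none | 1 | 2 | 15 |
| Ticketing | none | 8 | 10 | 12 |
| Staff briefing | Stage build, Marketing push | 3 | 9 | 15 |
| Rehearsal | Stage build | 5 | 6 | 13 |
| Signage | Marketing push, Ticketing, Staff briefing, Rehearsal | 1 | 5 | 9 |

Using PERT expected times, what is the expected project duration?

24 days

te_Stage build = (7 + 4·10 + 13)/6 = 60/6 = 10
te_Marketing push = (1 + 4·2 + 15)/6 = 24/6 = 4
te_Ticketing = (8 + 4·10 + 12)/6 = 60/6 = 10
te_Staff briefing = (3 + 4·9 + 15)/6 = 54/6 = 9
te_Rehearsal = (5 + 4·6 + 13)/6 = 42/6 = 7
te_Signage = (1 + 4·5 + 9)/6 = 30/6 = 5

Forward pass:
ES_Stage build = 0; EF_Stage build = 10
ES_Marketing push = 0; EF_Marketing push = 4
ES_Ticketing = 0; EF_Ticketing = 10
ES_Staff briefing = max(EF_Stage build=10, EF_Marketing push=4) = 10; EF_Staff briefing = 10+9 = 19
ES_Rehearsal = 10; EF_Rehearsal = 10+7 = 17
ES_Signage = max(EF_Marketing push=4, EF_Ticketing=10, EF_Staff briefing=19, EF_Rehearsal=17) = 19; EF_Signage = 19+5 = 24
Expected project duration μ = 24 days. Critical path: Stage build → Staff briefing → Signage.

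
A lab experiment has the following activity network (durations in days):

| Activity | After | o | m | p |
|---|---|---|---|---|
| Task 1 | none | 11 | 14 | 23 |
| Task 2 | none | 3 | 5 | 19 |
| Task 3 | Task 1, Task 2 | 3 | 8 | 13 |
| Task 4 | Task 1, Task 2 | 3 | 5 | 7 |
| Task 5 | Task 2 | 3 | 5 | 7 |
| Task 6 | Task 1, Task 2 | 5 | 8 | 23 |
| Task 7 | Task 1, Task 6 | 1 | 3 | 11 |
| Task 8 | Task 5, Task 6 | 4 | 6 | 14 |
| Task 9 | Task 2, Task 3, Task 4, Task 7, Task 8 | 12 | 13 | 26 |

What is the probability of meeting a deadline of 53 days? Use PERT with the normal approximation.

0.904

te_Task 1 = (11 + 4·14 + 23)/6 = 90/6 = 15; σ²_Task 1 = ((23−11)/6)² = 4.000
te_Task 2 = (3 + 4·5 + 19)/6 = 42/6 = 7; σ²_Task 2 = ((19−3)/6)² = 7.111
te_Task 3 = (3 + 4·8 + 13)/6 = 48/6 = 8; σ²_Task 3 = ((13−3)/6)² = 2.778
te_Task 4 = (3 + 4·5 + 7)/6 = 30/6 = 5; σ²_Task 4 = ((7−3)/6)² = 0.444
te_Task 5 = (3 + 4·5 + 7)/6 = 30/6 = 5; σ²_Task 5 = ((7−3)/6)² = 0.444
te_Task 6 = (5 + 4·8 + 23)/6 = 60/6 = 10; σ²_Task 6 = ((23−5)/6)² = 9.000
te_Task 7 = (1 + 4·3 + 11)/6 = 24/6 = 4; σ²_Task 7 = ((11−1)/6)² = 2.778
te_Task 8 = (4 + 4·6 + 14)/6 = 42/6 = 7; σ²_Task 8 = ((14−4)/6)² = 2.778
te_Task 9 = (12 + 4·13 + 26)/6 = 90/6 = 15; σ²_Task 9 = ((26−12)/6)² = 5.444

Forward pass:
ES_Task 1 = 0; EF_Task 1 = 15
ES_Task 2 = 0; EF_Task 2 = 7
ES_Task 3 = max(EF_Task 1=15, EF_Task 2=7) = 15; EF_Task 3 = 15+8 = 23
ES_Task 4 = max(EF_Task 1=15, EF_Task 2=7) = 15; EF_Task 4 = 15+5 = 20
ES_Task 5 = 7; EF_Task 5 = 7+5 = 12
ES_Task 6 = max(EF_Task 1=15, EF_Task 2=7) = 15; EF_Task 6 = 15+10 = 25
ES_Task 7 = max(EF_Task 1=15, EF_Task 6=25) = 25; EF_Task 7 = 25+4 = 29
ES_Task 8 = max(EF_Task 5=12, EF_Task 6=25) = 25; EF_Task 8 = 25+7 = 32
ES_Task 9 = max(EF_Task 2=7, EF_Task 3=23, EF_Task 4=20, EF_Task 7=29, EF_Task 8=32) = 32; EF_Task 9 = 32+15 = 47
Expected project duration μ = 47 days. Critical path: Task 1 → Task 6 → Task 8 → Task 9.

Variance along critical path = 4.000 + 9.000 + 2.778 + 5.444 = 21.222; σ = √21.222 = 4.607 days.
Z = (53 − 47) / 4.607 = 1.302
P(T ≤ 53) = Φ(1.302) ≈ 0.904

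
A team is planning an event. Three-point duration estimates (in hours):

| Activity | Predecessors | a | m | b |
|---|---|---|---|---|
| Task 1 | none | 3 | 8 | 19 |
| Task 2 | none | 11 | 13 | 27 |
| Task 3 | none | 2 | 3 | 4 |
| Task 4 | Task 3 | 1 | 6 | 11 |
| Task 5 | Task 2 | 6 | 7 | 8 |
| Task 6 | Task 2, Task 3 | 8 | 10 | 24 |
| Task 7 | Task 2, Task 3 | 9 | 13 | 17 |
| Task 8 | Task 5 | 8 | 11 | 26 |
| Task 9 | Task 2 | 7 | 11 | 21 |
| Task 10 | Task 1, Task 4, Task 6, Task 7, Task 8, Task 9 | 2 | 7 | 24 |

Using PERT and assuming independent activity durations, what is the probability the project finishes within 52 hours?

0.929

te_Task 1 = (3 + 4·8 + 19)/6 = 54/6 = 9; σ²_Task 1 = ((19−3)/6)² = 7.111
te_Task 2 = (11 + 4·13 + 27)/6 = 90/6 = 15; σ²_Task 2 = ((27−11)/6)² = 7.111
te_Task 3 = (2 + 4·3 + 4)/6 = 18/6 = 3; σ²_Task 3 = ((4−2)/6)² = 0.111
te_Task 4 = (1 + 4·6 + 11)/6 = 36/6 = 6; σ²_Task 4 = ((11−1)/6)² = 2.778
te_Task 5 = (6 + 4·7 + 8)/6 = 42/6 = 7; σ²_Task 5 = ((8−6)/6)² = 0.111
te_Task 6 = (8 + 4·10 + 24)/6 = 72/6 = 12; σ²_Task 6 = ((24−8)/6)² = 7.111
te_Task 7 = (9 + 4·13 + 17)/6 = 78/6 = 13; σ²_Task 7 = ((17−9)/6)² = 1.778
te_Task 8 = (8 + 4·11 + 26)/6 = 78/6 = 13; σ²_Task 8 = ((26−8)/6)² = 9.000
te_Task 9 = (7 + 4·11 + 21)/6 = 72/6 = 12; σ²_Task 9 = ((21−7)/6)² = 5.444
te_Task 10 = (2 + 4·7 + 24)/6 = 54/6 = 9; σ²_Task 10 = ((24−2)/6)² = 13.444

Forward pass:
ES_Task 1 = 0; EF_Task 1 = 9
ES_Task 2 = 0; EF_Task 2 = 15
ES_Task 3 = 0; EF_Task 3 = 3
ES_Task 4 = 3; EF_Task 4 = 3+6 = 9
ES_Task 5 = 15; EF_Task 5 = 15+7 = 22
ES_Task 6 = max(EF_Task 2=15, EF_Task 3=3) = 15; EF_Task 6 = 15+12 = 27
ES_Task 7 = max(EF_Task 2=15, EF_Task 3=3) = 15; EF_Task 7 = 15+13 = 28
ES_Task 8 = 22; EF_Task 8 = 22+13 = 35
ES_Task 9 = 15; EF_Task 9 = 15+12 = 27
ES_Task 10 = max(EF_Task 1=9, EF_Task 4=9, EF_Task 6=27, EF_Task 7=28, EF_Task 8=35, EF_Task 9=27) = 35; EF_Task 10 = 35+9 = 44
Expected project duration μ = 44 hours. Critical path: Task 2 → Task 5 → Task 8 → Task 10.

Variance along critical path = 7.111 + 0.111 + 9.000 + 13.444 = 29.667; σ = √29.667 = 5.447 hours.
Z = (52 − 44) / 5.447 = 1.469
P(T ≤ 52) = Φ(1.469) ≈ 0.929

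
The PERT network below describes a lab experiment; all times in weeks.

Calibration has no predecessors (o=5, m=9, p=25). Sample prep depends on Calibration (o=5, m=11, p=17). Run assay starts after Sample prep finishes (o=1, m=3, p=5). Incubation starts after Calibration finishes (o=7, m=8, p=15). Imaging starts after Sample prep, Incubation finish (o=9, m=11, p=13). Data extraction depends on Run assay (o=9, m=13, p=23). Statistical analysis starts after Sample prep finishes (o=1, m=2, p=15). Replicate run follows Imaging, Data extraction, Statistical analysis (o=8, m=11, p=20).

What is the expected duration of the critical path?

51 weeks

te_Calibration = (5 + 4·9 + 25)/6 = 66/6 = 11
te_Sample prep = (5 + 4·11 + 17)/6 = 66/6 = 11
te_Run assay = (1 + 4·3 + 5)/6 = 18/6 = 3
te_Incubation = (7 + 4·8 + 15)/6 = 54/6 = 9
te_Imaging = (9 + 4·11 + 13)/6 = 66/6 = 11
te_Data extraction = (9 + 4·13 + 23)/6 = 84/6 = 14
te_Statistical analysis = (1 + 4·2 + 15)/6 = 24/6 = 4
te_Replicate run = (8 + 4·11 + 20)/6 = 72/6 = 12

Forward pass:
ES_Calibration = 0; EF_Calibration = 11
ES_Sample prep = 11; EF_Sample prep = 11+11 = 22
ES_Run assay = 22; EF_Run assay = 22+3 = 25
ES_Incubation = 11; EF_Incubation = 11+9 = 20
ES_Imaging = max(EF_Sample prep=22, EF_Incubation=20) = 22; EF_Imaging = 22+11 = 33
ES_Data extraction = 25; EF_Data extraction = 25+14 = 39
ES_Statistical analysis = 22; EF_Statistical analysis = 22+4 = 26
ES_Replicate run = max(EF_Imaging=33, EF_Data extraction=39, EF_Statistical analysis=26) = 39; EF_Replicate run = 39+12 = 51
Expected project duration μ = 51 weeks. Critical path: Calibration → Sample prep → Run assay → Data extraction → Replicate run.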